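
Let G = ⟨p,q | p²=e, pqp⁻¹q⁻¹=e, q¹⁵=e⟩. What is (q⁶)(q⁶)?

Compute (q⁶) · (q⁶) by multiplying left to right and reducing via the relations at each step:
  (q⁶) · q⁶ = q¹²

Answer: q¹²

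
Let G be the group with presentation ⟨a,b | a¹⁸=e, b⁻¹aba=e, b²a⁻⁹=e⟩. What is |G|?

Enumerate words in the generators, reducing via the relations: the distinct elements are
  {a, b, e, ab, a², a³, a⁴, a⁵, a⁶, a⁷, a⁸, a⁹, a²b, a³b, a¹², a¹³, a¹¹, a¹⁰, a¹⁴, a¹⁵, a¹⁶, a¹⁷, a⁴b, a⁵b, a⁶b, a⁷b, a⁸b, b⁻¹, ab⁻¹, a²b⁻¹, a³b⁻¹, a⁴b⁻¹, a⁵b⁻¹, a⁶b⁻¹, a⁷b⁻¹, a⁸b⁻¹}.
No further products give new elements, so |G| = 36.

Answer: 36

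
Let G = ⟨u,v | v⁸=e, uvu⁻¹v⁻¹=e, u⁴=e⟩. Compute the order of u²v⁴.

Compute successive powers until reaching e:
  (u²v⁴)¹ = u²v⁴, (u²v⁴)² = e.
The smallest positive k with (u²v⁴)ᵏ = e is 2.

Answer: 2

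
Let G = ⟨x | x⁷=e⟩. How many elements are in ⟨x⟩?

|⟨x⟩| equals the order of x. Compute successive powers until reaching e:
  x¹ = x, x² = x², x³ = x³, x⁴ = x⁴, x⁵ = x⁵, x⁶ = x⁶, x⁷ = e.
The smallest positive k with xᵏ = e is 7, so |⟨x⟩| = 7.

Answer: 7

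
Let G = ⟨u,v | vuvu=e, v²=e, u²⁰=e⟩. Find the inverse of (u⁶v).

The order of (u⁶v) is 2 (smallest k with (u⁶v)ᵏ = e), so (u⁶v)⁻¹ = (u⁶v)¹ = u⁶v.
Check: (u⁶v) · (u⁶v) → (u⁶v) · u⁶ = v;   v · v = e, giving e as required.

Answer: u⁶v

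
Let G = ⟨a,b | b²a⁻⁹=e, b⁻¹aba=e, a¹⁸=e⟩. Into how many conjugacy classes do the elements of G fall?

The conjugacy classes (representative and size) are:
  [e] (size 1), [a¹⁷] (size 2), [a¹⁶] (size 2), [a³] (size 2), [a¹⁴] (size 2), [a¹³] (size 2), [a¹²] (size 2), [a¹¹] (size 2), [a¹⁰] (size 2), [a⁹] (size 1), [a⁸b] (size 9), [ab] (size 9).
Class equation: 1 + 2 + 2 + 2 + 2 + 2 + 2 + 2 + 2 + 1 + 9 + 9 = 36 = |G|. So G has 12 conjugacy classes.

Answer: 12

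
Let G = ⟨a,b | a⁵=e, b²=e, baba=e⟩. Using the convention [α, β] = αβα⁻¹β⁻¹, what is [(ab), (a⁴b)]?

[(ab), (a⁴b)] = (ab)·(a⁴b)·(ab)⁻¹·(a⁴b)⁻¹.
  (ab) · (a⁴b) = a²
  (a²) · (ab) = a³b
  (a³b) · (a⁴b) = a⁴

Answer: a⁴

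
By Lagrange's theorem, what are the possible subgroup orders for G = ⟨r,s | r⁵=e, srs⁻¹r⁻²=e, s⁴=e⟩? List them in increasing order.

|G| = 20 = 2² · 5. By Lagrange's theorem the order of any subgroup divides 20; the divisors of 20 are 1, 2, 4, 5, 10, 20.

Answer: 1, 2, 4, 5, 10, 20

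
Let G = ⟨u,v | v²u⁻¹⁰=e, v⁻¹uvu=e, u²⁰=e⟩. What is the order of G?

Enumerate words in the generators, reducing via the relations: the distinct elements are
  {e, u, v, uv, u², u³, u⁴, u⁵, u⁶, u⁷, u⁸, u⁹, u²v, u³v, u¹², u¹³, u¹¹, u¹⁰, u¹⁴, u¹⁵, u¹⁶, u¹⁷, u¹⁸, u¹⁹, u⁴v, u⁵v, u⁶v, u⁷v, u⁸v, u⁹v, v⁻¹, uv⁻¹, u²v⁻¹, u³v⁻¹, u⁴v⁻¹, u⁵v⁻¹, u⁶v⁻¹, u⁷v⁻¹, u⁸v⁻¹, u⁹v⁻¹}.
No further products give new elements, so |G| = 40.

Answer: 40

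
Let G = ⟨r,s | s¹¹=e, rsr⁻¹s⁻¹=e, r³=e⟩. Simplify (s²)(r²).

Compute (s²) · (r²) by multiplying left to right and reducing via the relations at each step:
  (s²) · r² = r²s²

Answer: r²s²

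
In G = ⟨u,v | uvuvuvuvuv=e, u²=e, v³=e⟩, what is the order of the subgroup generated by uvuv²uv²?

|⟨uvuv²uv²⟩| equals the order of uvuv²uv². Compute successive powers until reaching e:
  (uvuv²uv²)¹ = uvuv²uv², (uvuv²uv²)² = vuvuv²u, (uvuv²uv²)³ = e.
The smallest positive k with (uvuv²uv²)ᵏ = e is 3, so |⟨uvuv²uv²⟩| = 3.

Answer: 3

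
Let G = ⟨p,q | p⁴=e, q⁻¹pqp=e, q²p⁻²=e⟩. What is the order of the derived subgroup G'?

G' = [G, G] is generated by all commutators. The generator-pair commutators are: [p, q] = p².
The subgroup they normally generate is {e, p²}, of order 2.
Check: |G/G'| = 8/2 = 4 is the order of the abelianisation.

Answer: 2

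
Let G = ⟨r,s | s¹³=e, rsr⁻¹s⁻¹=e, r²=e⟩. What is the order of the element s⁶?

Compute successive powers until reaching e:
  (s⁶)¹ = s⁶, (s⁶)² = s¹², (s⁶)³ = s⁵, (s⁶)⁴ = s¹¹, (s⁶)⁵ = s⁴, (s⁶)⁶ = s¹⁰, (s⁶)⁷ = s³, (s⁶)⁸ = s⁹, (s⁶)⁹ = s², (s⁶)¹⁰ = s⁸, (s⁶)¹¹ = s, (s⁶)¹² = s⁷, (s⁶)¹³ = e.
The smallest positive k with (s⁶)ᵏ = e is 13.

Answer: 13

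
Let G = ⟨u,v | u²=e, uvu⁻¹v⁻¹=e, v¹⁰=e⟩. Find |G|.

Enumerate words in the generators, reducing via the relations: the distinct elements are
  {e, u, v, uv, v², v³, v⁴, v⁵, v⁶, v⁷, v⁸, v⁹, uv², uv³, uv⁴, uv⁵, uv⁶, uv⁷, uv⁸, uv⁹}.
No further products give new elements, so |G| = 20.

Answer: 20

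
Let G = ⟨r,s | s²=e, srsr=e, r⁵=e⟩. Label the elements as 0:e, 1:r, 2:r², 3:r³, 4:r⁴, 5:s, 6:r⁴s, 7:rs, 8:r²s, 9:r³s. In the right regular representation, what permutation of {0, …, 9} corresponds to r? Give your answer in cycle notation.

(0 1 2 3 4)(5 6 9 8 7)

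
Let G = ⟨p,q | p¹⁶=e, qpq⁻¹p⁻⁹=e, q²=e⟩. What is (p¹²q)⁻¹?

The order of (p¹²q) is 4 (smallest k with (p¹²q)ᵏ = e), so (p¹²q)⁻¹ = (p¹²q)³ = p⁴q.
Check: (p¹²q) · (p⁴q) → (p¹²q) · p⁴ = q;   q · q = e, giving e as required.

Answer: p⁴q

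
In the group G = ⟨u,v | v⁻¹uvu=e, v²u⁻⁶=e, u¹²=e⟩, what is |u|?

Compute successive powers until reaching e:
  u¹ = u, u² = u², u³ = u³, u⁴ = u⁴, u⁵ = u⁵, u⁶ = u⁶, u⁷ = u⁷, u⁸ = u⁸, u⁹ = u⁹, u¹⁰ = u¹⁰, u¹¹ = u¹¹, u¹² = e.
The smallest positive k with uᵏ = e is 12.

Answer: 12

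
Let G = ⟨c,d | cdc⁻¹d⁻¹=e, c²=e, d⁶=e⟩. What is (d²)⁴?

Compute successive powers of (d²), reducing at each step:
  (d²)²: (d²) · d² = d⁴
  (d²)³: (d⁴) · d² = e
  (d²)⁴: e · d² = d²

Answer: d²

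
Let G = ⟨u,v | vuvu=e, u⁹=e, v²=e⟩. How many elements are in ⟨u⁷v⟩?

|⟨u⁷v⟩| equals the order of u⁷v. Compute successive powers until reaching e:
  (u⁷v)¹ = u⁷v, (u⁷v)² = e.
The smallest positive k with (u⁷v)ᵏ = e is 2, so |⟨u⁷v⟩| = 2.

Answer: 2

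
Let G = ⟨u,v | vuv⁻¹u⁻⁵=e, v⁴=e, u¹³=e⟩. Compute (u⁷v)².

Compute successive powers of (u⁷v), reducing at each step:
  (u⁷v)²: (u⁷v) · u⁷ = u³v;   (u³v) · v = u³v²

Answer: u³v²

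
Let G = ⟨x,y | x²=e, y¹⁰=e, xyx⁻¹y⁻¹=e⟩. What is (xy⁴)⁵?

Compute successive powers of (xy⁴), reducing at each step:
  (xy⁴)²: (xy⁴) · x = y⁴;   (y⁴) · y⁴ = y⁸
  (xy⁴)³: (y⁸) · x = xy⁸;   (xy⁸) · y⁴ = xy²
  (xy⁴)⁴: (xy²) · x = y²;   (y²) · y⁴ = y⁶
  (xy⁴)⁵: (y⁶) · x = xy⁶;   (xy⁶) · y⁴ = x

Answer: x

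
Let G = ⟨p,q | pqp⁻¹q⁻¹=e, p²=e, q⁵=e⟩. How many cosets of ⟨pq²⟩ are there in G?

First find ord(pq²) by computing successive powers:
  (pq²)¹ = pq², (pq²)² = q⁴, (pq²)³ = pq, (pq²)⁴ = q³, (pq²)⁵ = p, (pq²)⁶ = q², (pq²)⁷ = pq⁴, (pq²)⁸ = q, (pq²)⁹ = pq³, (pq²)¹⁰ = e.
So |⟨pq²⟩| = ord(pq²) = 10. With |G| = 10, by Lagrange [G : ⟨pq²⟩] = 10/10 = 1.

Answer: 1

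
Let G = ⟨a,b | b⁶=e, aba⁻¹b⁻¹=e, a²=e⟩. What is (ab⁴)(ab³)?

Compute (ab⁴) · (ab³) by multiplying left to right and reducing via the relations at each step:
  (ab⁴) · a = b⁴
  (b⁴) · b³ = b

Answer: b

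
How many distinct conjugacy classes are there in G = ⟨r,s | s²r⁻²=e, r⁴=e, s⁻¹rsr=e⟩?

The conjugacy classes (representative and size) are:
  [e] (size 1), [r³] (size 2), [r²] (size 1), [s⁻¹] (size 2), [rs⁻¹] (size 2).
Class equation: 1 + 2 + 1 + 2 + 2 = 8 = |G|. So G has 5 conjugacy classes.

Answer: 5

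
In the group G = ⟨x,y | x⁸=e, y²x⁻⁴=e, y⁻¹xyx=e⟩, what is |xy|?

Compute successive powers until reaching e:
  (xy)¹ = xy, (xy)² = x⁴, (xy)³ = xy⁻¹, (xy)⁴ = e.
The smallest positive k with (xy)ᵏ = e is 4.

Answer: 4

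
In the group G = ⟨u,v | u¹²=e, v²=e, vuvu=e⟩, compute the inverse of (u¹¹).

The order of (u¹¹) is 12 (smallest k with (u¹¹)ᵏ = e), so (u¹¹)⁻¹ = (u¹¹)¹¹ = u.
Check: (u¹¹) · u → (u¹¹) · u = e, giving e as required.

Answer: u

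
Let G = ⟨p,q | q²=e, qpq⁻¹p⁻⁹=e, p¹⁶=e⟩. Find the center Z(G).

An element z ∈ Z(G) iff z commutes with every generator.
For example p² is central: (p²)·p = p³ = p·(p²); (p²)·q = p²q = q·(p²).
Whereas p ∉ Z(G) since p·q = pq ≠ p⁹q = q·p.
Checking each of the 32 elements this way gives Z(G) = {e, p², p⁴, p⁶, p⁸, p¹⁰, p¹², p¹⁴}, of order 8.

Answer: {e, p², p⁴, p⁶, p⁸, p¹⁰, p¹², p¹⁴}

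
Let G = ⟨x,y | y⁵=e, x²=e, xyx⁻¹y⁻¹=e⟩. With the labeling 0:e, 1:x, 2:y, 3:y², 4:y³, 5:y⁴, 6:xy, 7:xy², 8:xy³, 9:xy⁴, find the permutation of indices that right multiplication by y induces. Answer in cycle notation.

(0 2 3 4 5)(1 6 7 8 9)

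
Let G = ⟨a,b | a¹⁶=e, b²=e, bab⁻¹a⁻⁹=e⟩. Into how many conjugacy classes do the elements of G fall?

The conjugacy classes (representative and size) are:
  [e] (size 1), [a⁹] (size 2), [a²] (size 1), [a³] (size 2), [a⁴] (size 1), [a¹³] (size 2), [a⁶] (size 1), [a¹⁵] (size 2), [a⁸] (size 1), [a¹⁰] (size 1), [a¹²] (size 1), [a¹⁴] (size 1), [b] (size 2), [ab] (size 2), [a²b] (size 2), [a¹¹b] (size 2), [a⁴b] (size 2), [a¹³b] (size 2), [a¹⁴b] (size 2), [a¹⁵b] (size 2).
Class equation: 1 + 2 + 1 + 2 + 1 + 2 + 1 + 2 + 1 + 1 + 1 + 1 + 2 + 2 + 2 + 2 + 2 + 2 + 2 + 2 = 32 = |G|. So G has 20 conjugacy classes.

Answer: 20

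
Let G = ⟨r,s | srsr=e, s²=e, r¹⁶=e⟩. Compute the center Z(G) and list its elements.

An element z ∈ Z(G) iff z commutes with every generator.
For example r⁸ is central: (r⁸)·r = r⁹ = r·(r⁸); (r⁸)·s = r⁸s = s·(r⁸).
Whereas r ∉ Z(G) since r·s = rs ≠ r¹⁵s = s·r.
Checking each of the 32 elements this way gives Z(G) = {e, r⁸}, of order 2.

Answer: {e, r⁸}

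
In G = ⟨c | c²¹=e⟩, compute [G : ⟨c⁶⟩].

First find ord(c⁶) by computing successive powers:
  (c⁶)¹ = c⁶, (c⁶)² = c¹², (c⁶)³ = c¹⁸, (c⁶)⁴ = c³, (c⁶)⁵ = c⁹, (c⁶)⁶ = c¹⁵, (c⁶)⁷ = e.
So |⟨c⁶⟩| = ord(c⁶) = 7. With |G| = 21, by Lagrange [G : ⟨c⁶⟩] = 21/7 = 3.

Answer: 3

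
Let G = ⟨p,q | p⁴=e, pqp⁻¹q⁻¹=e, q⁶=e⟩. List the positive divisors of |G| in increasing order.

|G| = 24 = 2³ · 3. By Lagrange's theorem the order of any subgroup divides 24; the divisors of 24 are 1, 2, 3, 4, 6, 8, 12, 24.

Answer: 1, 2, 3, 4, 6, 8, 12, 24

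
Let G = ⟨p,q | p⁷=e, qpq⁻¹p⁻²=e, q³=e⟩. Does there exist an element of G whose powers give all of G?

Every cyclic group is abelian. But p·q = pq while q·p = p²q, so p·q ≠ q·p and G is not abelian. Hence G is not cyclic.

Answer: No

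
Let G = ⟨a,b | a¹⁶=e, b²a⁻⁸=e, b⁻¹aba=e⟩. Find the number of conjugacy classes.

The conjugacy classes (representative and size) are:
  [e] (size 1), [a] (size 2), [a¹⁴] (size 2), [a³] (size 2), [a¹²] (size 2), [a⁵] (size 2), [a¹⁰] (size 2), [a⁷] (size 2), [a⁸] (size 1), [a⁶b] (size 8), [a³b⁻¹] (size 8).
Class equation: 1 + 2 + 2 + 2 + 2 + 2 + 2 + 2 + 1 + 8 + 8 = 32 = |G|. So G has 11 conjugacy classes.

Answer: 11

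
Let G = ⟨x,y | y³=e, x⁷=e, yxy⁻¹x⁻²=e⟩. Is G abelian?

x·y = xy but y·x = x²y, so x·y ≠ y·x and G is not abelian.

Answer: No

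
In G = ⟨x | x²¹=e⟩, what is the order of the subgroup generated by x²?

|⟨x²⟩| equals the order of x². Compute successive powers until reaching e:
  (x²)¹ = x², (x²)² = x⁴, (x²)³ = x⁶, (x²)⁴ = x⁸, (x²)⁵ = x¹⁰, (x²)⁶ = x¹², (x²)⁷ = x¹⁴, (x²)⁸ = x¹⁶, (x²)⁹ = x¹⁸, (x²)¹⁰ = x²⁰, (x²)¹¹ = x, (x²)¹² = x³, (x²)¹³ = x⁵, (x²)¹⁴ = x⁷, (x²)¹⁵ = x⁹, (x²)¹⁶ = x¹¹, (x²)¹⁷ = x¹³, (x²)¹⁸ = x¹⁵, (x²)¹⁹ = x¹⁷, (x²)²⁰ = x¹⁹, (x²)²¹ = e.
The smallest positive k with (x²)ᵏ = e is 21, so |⟨x²⟩| = 21.

Answer: 21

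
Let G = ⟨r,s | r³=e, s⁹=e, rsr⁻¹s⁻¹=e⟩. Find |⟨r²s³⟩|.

|⟨r²s³⟩| equals the order of r²s³. Compute successive powers until reaching e:
  (r²s³)¹ = r²s³, (r²s³)² = rs⁶, (r²s³)³ = e.
The smallest positive k with (r²s³)ᵏ = e is 3, so |⟨r²s³⟩| = 3.

Answer: 3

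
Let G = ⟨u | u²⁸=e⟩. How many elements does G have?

G is generated by a single element, so G is cyclic. The relator gives u²⁸ = e and no smaller power is forced to be e, so the 28 powers {e, u, u², u³, u⁴, u⁵, u⁶, u⁷, u⁸, u⁹, u²², u²³, u²¹, u²⁰, u²⁴, u²⁵, u²⁶, u²⁷, u¹², u¹³, u¹¹, u¹⁰, u¹⁴, u¹⁵, u¹⁶, u¹⁷, u¹⁸, u¹⁹} are distinct. Hence |G| = 28.

Answer: 28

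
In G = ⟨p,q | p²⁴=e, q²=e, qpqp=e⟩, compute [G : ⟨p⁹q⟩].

First find ord(p⁹q) by computing successive powers:
  (p⁹q)¹ = p⁹q, (p⁹q)² = e.
So |⟨p⁹q⟩| = ord(p⁹q) = 2. With |G| = 48, by Lagrange [G : ⟨p⁹q⟩] = 48/2 = 24.

Answer: 24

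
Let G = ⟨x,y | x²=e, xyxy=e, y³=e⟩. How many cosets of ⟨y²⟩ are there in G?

First find ord(y²) by computing successive powers:
  (y²)¹ = y², (y²)² = y, (y²)³ = e.
So |⟨y²⟩| = ord(y²) = 3. With |G| = 6, by Lagrange [G : ⟨y²⟩] = 6/3 = 2.

Answer: 2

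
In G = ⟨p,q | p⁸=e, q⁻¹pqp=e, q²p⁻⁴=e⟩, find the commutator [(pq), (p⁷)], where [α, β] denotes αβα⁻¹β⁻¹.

[(pq), (p⁷)] = (pq)·(p⁷)·(pq)⁻¹·(p⁷)⁻¹.
  (pq) · (p⁷) = p²q
  (p²q) · (pq⁻¹) = p
  p · p = p²

Answer: p²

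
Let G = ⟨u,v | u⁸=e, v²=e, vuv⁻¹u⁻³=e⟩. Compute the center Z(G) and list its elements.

An element z ∈ Z(G) iff z commutes with every generator.
For example u⁴ is central: (u⁴)·u = u⁵ = u·(u⁴); (u⁴)·v = u⁴v = v·(u⁴).
Whereas u ∉ Z(G) since u·v = uv ≠ u³v = v·u.
Checking each of the 16 elements this way gives Z(G) = {e, u⁴}, of order 2.

Answer: {e, u⁴}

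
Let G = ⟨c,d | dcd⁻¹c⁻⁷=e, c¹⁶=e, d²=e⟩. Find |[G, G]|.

G' = [G, G] is generated by all commutators. The generator-pair commutators are: [c, d] = c¹⁰.
The subgroup they normally generate is {e, c², c⁴, c⁶, c⁸, c¹⁰, c¹², c¹⁴}, of order 8.
Check: |G/G'| = 32/8 = 4 is the order of the abelianisation.

Answer: 8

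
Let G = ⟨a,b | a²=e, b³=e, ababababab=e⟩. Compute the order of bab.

Compute successive powers until reaching e:
  (bab)¹ = bab, (bab)² = bab²ab, (bab)³ = b²abab², (bab)⁴ = b²ab², (bab)⁵ = e.
The smallest positive k with (bab)ᵏ = e is 5.

Answer: 5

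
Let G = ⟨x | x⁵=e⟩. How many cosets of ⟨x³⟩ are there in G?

First find ord(x³) by computing successive powers:
  (x³)¹ = x³, (x³)² = x, (x³)³ = x⁴, (x³)⁴ = x², (x³)⁵ = e.
So |⟨x³⟩| = ord(x³) = 5. With |G| = 5, by Lagrange [G : ⟨x³⟩] = 5/5 = 1.

Answer: 1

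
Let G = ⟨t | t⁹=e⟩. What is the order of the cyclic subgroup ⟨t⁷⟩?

|⟨t⁷⟩| equals the order of t⁷. Compute successive powers until reaching e:
  (t⁷)¹ = t⁷, (t⁷)² = t⁵, (t⁷)³ = t³, (t⁷)⁴ = t, (t⁷)⁵ = t⁸, (t⁷)⁶ = t⁶, (t⁷)⁷ = t⁴, (t⁷)⁸ = t², (t⁷)⁹ = e.
The smallest positive k with (t⁷)ᵏ = e is 9, so |⟨t⁷⟩| = 9.

Answer: 9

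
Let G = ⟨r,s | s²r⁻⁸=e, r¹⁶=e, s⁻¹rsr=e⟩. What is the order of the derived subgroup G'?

G' = [G, G] is generated by all commutators. The generator-pair commutators are: [r, s] = r².
The subgroup they normally generate is {e, r², r⁴, r⁶, r⁸, r¹⁰, r¹², r¹⁴}, of order 8.
Check: |G/G'| = 32/8 = 4 is the order of the abelianisation.

Answer: 8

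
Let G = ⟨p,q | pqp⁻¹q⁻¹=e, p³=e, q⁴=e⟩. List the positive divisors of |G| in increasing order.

|G| = 12 = 2² · 3. By Lagrange's theorem the order of any subgroup divides 12; the divisors of 12 are 1, 2, 3, 4, 6, 12.

Answer: 1, 2, 3, 4, 6, 12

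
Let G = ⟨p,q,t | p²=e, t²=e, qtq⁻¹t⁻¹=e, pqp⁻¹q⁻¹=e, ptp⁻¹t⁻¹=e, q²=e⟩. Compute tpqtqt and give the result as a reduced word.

Multiply left to right, reducing at each step:
  t · p = pt
  (pt) · q = pqt
  (pqt) · t = pq
  (pq) · q = p
  p · t = pt

Answer: pt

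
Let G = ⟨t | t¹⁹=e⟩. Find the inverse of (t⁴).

The order of (t⁴) is 19 (smallest k with (t⁴)ᵏ = e), so (t⁴)⁻¹ = (t⁴)¹⁸ = t¹⁵.
Check: (t⁴) · (t¹⁵) → (t⁴) · t¹⁵ = e, giving e as required.

Answer: t¹⁵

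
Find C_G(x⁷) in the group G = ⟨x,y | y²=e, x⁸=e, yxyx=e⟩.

⟨x⁷⟩ ⊆ C_G(x⁷) since powers of x⁷ commute with x⁷; so |C_G(x⁷)| ≥ |⟨x⁷⟩| = 8.
By orbit–stabilizer, |C_G(x⁷)| = |G| / |conj. class of x⁷| = 16 / 2 = 8.
The 8 elements commuting with x⁷ are {e, x, x², x³, x⁴, x⁵, x⁶, x⁷}.

Answer: {e, x, x², x³, x⁴, x⁵, x⁶, x⁷}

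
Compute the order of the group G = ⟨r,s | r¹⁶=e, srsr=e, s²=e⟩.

Enumerate words in the generators, reducing via the relations: the distinct elements are
  {e, r, s, rs, r², r³, r⁴, r⁵, r⁶, r⁷, r⁸, r⁹, r²s, r³s, r¹², r¹³, r¹¹, r¹⁰, r¹⁴, r¹⁵, r⁴s, r⁵s, r⁶s, r⁷s, r⁸s, r⁹s, r¹²s, r¹³s, r¹¹s, r¹⁰s, r¹⁴s, r¹⁵s}.
No further products give new elements, so |G| = 32.

Answer: 32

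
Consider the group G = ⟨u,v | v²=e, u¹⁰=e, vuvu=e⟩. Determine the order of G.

Enumerate words in the generators, reducing via the relations: the distinct elements are
  {e, u, v, uv, u², u³, u⁴, u⁵, u⁶, u⁷, u⁸, u⁹, u²v, u³v, u⁴v, u⁵v, u⁶v, u⁷v, u⁸v, u⁹v}.
No further products give new elements, so |G| = 20.

Answer: 20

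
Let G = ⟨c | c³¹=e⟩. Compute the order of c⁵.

Compute successive powers until reaching e:
  (c⁵)¹ = c⁵, (c⁵)² = c¹⁰, (c⁵)³ = c¹⁵, (c⁵)⁴ = c²⁰, (c⁵)⁵ = c²⁵, (c⁵)⁶ = c³⁰, (c⁵)⁷ = c⁴, (c⁵)⁸ = c⁹, (c⁵)⁹ = c¹⁴, (c⁵)¹⁰ = c¹⁹, (c⁵)¹¹ = c²⁴, (c⁵)¹² = c²⁹, (c⁵)¹³ = c³, (c⁵)¹⁴ = c⁸, (c⁵)¹⁵ = c¹³, (c⁵)¹⁶ = c¹⁸, (c⁵)¹⁷ = c²³, (c⁵)¹⁸ = c²⁸, (c⁵)¹⁹ = c², (c⁵)²⁰ = c⁷, (c⁵)²¹ = c¹², (c⁵)²² = c¹⁷, (c⁵)²³ = c²², (c⁵)²⁴ = c²⁷, (c⁵)²⁵ = c, (c⁵)²⁶ = c⁶, (c⁵)²⁷ = c¹¹, (c⁵)²⁸ = c¹⁶, (c⁵)²⁹ = c²¹, (c⁵)³⁰ = c²⁶, (c⁵)³¹ = e.
The smallest positive k with (c⁵)ᵏ = e is 31.

Answer: 31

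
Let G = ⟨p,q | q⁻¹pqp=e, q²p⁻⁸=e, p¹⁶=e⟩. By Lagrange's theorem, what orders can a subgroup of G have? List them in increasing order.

|G| = 32 = 2⁵. By Lagrange's theorem the order of any subgroup divides 32; the divisors of 32 are 1, 2, 4, 8, 16, 32.

Answer: 1, 2, 4, 8, 16, 32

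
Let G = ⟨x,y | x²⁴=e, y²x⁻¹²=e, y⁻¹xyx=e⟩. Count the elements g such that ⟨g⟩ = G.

⟨g⟩ = G would require ord(g) = |G| = 48, but the maximum element order in G is 24 < 48. So G is not cyclic and no single element generates it: the count is 0.

Answer: 0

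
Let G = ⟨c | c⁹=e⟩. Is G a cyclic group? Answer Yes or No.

|G| = 9. The element c has order 9 (its powers give 9 distinct elements), so ⟨c⟩ = G and G is cyclic.

Answer: Yes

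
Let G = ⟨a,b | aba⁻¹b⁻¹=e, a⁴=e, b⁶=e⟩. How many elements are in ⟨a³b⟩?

|⟨a³b⟩| equals the order of a³b. Compute successive powers until reaching e:
  (a³b)¹ = a³b, (a³b)² = a²b², (a³b)³ = ab³, (a³b)⁴ = b⁴, (a³b)⁵ = a³b⁵, (a³b)⁶ = a², (a³b)⁷ = ab, (a³b)⁸ = b², (a³b)⁹ = a³b³, (a³b)¹⁰ = a²b⁴, (a³b)¹¹ = ab⁵, (a³b)¹² = e.
The smallest positive k with (a³b)ᵏ = e is 12, so |⟨a³b⟩| = 12.

Answer: 12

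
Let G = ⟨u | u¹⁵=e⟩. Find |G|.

G is generated by a single element, so G is cyclic. The relator gives u¹⁵ = e and no smaller power is forced to be e, so the 15 powers {e, u, u², u³, u⁴, u⁵, u⁶, u⁷, u⁸, u⁹, u¹², u¹³, u¹¹, u¹⁰, u¹⁴} are distinct. Hence |G| = 15.

Answer: 15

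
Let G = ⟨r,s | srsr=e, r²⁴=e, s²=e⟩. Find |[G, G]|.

G' = [G, G] is generated by all commutators. The generator-pair commutators are: [r, s] = r².
The subgroup they normally generate is {e, r², r⁴, r⁶, r⁸, r¹⁰, r¹², r¹⁴, r¹⁶, r¹⁸, r²⁰, r²²}, of order 12.
Check: |G/G'| = 48/12 = 4 is the order of the abelianisation.

Answer: 12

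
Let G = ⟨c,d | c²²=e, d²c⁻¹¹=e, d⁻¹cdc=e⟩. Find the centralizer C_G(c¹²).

⟨c¹²⟩ ⊆ C_G(c¹²) since powers of c¹² commute with c¹²; so |C_G(c¹²)| ≥ |⟨c¹²⟩| = 11.
By orbit–stabilizer, |C_G(c¹²)| = |G| / |conj. class of c¹²| = 44 / 2 = 22.
The 22 elements commuting with c¹² are {e, c, c², c³, c⁴, c⁵, c⁶, c⁷, c⁸, c⁹, c¹⁰, c¹¹, c¹², c¹³, c¹⁴, c¹⁵, c¹⁶, c¹⁷, c¹⁸, c¹⁹, c²⁰, c²¹}.

Answer: {e, c, c², c³, c⁴, c⁵, c⁶, c⁷, c⁸, c⁹, c¹⁰, c¹¹, c¹², c¹³, c¹⁴, c¹⁵, c¹⁶, c¹⁷, c¹⁸, c¹⁹, c²⁰, c²¹}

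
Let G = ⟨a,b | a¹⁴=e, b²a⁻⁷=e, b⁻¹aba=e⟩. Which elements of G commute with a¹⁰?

⟨a¹⁰⟩ ⊆ C_G(a¹⁰) since powers of a¹⁰ commute with a¹⁰; so |C_G(a¹⁰)| ≥ |⟨a¹⁰⟩| = 7.
By orbit–stabilizer, |C_G(a¹⁰)| = |G| / |conj. class of a¹⁰| = 28 / 2 = 14.
The 14 elements commuting with a¹⁰ are {e, a, a², a³, a⁴, a⁵, a⁶, a⁷, a⁸, a⁹, a¹⁰, a¹¹, a¹², a¹³}.

Answer: {e, a, a², a³, a⁴, a⁵, a⁶, a⁷, a⁸, a⁹, a¹⁰, a¹¹, a¹², a¹³}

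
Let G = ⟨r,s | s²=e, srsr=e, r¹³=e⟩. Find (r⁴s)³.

Compute successive powers of (r⁴s), reducing at each step:
  (r⁴s)²: (r⁴s) · r⁴ = s;   s · s = e
  (r⁴s)³: e · r⁴ = r⁴;   (r⁴) · s = r⁴s

Answer: r⁴s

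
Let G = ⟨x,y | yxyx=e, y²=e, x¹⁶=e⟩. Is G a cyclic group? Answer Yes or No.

Every cyclic group is abelian. But x·y = xy while y·x = x¹⁵y, so x·y ≠ y·x and G is not abelian. Hence G is not cyclic.

Answer: No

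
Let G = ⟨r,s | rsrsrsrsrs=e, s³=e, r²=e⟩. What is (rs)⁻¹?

The order of (rs) is 5 (smallest k with (rs)ᵏ = e), so (rs)⁻¹ = (rs)⁴ = s²r.
Check: (rs) · (s²r) → (rs) · s² = r;   r · r = e, giving e as required.

Answer: s²r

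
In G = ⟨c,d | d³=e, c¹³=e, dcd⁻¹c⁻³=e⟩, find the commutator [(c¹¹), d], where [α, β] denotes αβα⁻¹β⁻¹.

[(c¹¹), d] = (c¹¹)·d·(c¹¹)⁻¹·d⁻¹.
  (c¹¹) · d = c¹¹d
  (c¹¹d) · (c²) = c⁴d
  (c⁴d) · (d²) = c⁴

Answer: c⁴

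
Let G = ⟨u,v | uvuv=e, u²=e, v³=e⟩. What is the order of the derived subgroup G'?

G' = [G, G] is generated by all commutators. The generator-pair commutators are: [u, v] = v.
The subgroup they normally generate is {e, v, v²}, of order 3.
Check: |G/G'| = 6/3 = 2 is the order of the abelianisation.

Answer: 3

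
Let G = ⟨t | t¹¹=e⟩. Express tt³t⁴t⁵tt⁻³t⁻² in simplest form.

Multiply left to right, reducing at each step:
  t · t³ = t⁴
  (t⁴) · t⁴ = t⁸
  (t⁸) · t⁵ = t²
  (t²) · t = t³
  (t³) · t⁻³ = e
  e · t⁻² = t⁹

Answer: t⁹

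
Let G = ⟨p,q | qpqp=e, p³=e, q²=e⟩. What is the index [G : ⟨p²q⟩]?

First find ord(p²q) by computing successive powers:
  (p²q)¹ = p²q, (p²q)² = e.
So |⟨p²q⟩| = ord(p²q) = 2. With |G| = 6, by Lagrange [G : ⟨p²q⟩] = 6/2 = 3.

Answer: 3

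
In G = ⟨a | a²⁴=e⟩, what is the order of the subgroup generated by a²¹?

|⟨a²¹⟩| equals the order of a²¹. Compute successive powers until reaching e:
  (a²¹)¹ = a²¹, (a²¹)² = a¹⁸, (a²¹)³ = a¹⁵, (a²¹)⁴ = a¹², (a²¹)⁵ = a⁹, (a²¹)⁶ = a⁶, (a²¹)⁷ = a³, (a²¹)⁸ = e.
The smallest positive k with (a²¹)ᵏ = e is 8, so |⟨a²¹⟩| = 8.

Answer: 8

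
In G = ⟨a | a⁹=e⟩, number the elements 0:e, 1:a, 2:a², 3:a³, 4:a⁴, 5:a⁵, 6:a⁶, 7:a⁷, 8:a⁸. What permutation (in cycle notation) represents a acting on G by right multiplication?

(0 1 2 3 4 5 6 7 8)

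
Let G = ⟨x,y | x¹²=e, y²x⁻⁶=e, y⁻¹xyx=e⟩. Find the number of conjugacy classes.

The conjugacy classes (representative and size) are:
  [e] (size 1), [x¹¹] (size 2), [x²] (size 2), [x⁹] (size 2), [x⁴] (size 2), [x⁵] (size 2), [x⁶] (size 1), [x²y] (size 6), [xy] (size 6).
Class equation: 1 + 2 + 2 + 2 + 2 + 2 + 1 + 6 + 6 = 24 = |G|. So G has 9 conjugacy classes.

Answer: 9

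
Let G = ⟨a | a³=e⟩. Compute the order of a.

Compute successive powers until reaching e:
  a¹ = a, a² = a², a³ = e.
The smallest positive k with aᵏ = e is 3.

Answer: 3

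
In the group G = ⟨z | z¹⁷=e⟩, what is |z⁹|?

Compute successive powers until reaching e:
  (z⁹)¹ = z⁹, (z⁹)² = z, (z⁹)³ = z¹⁰, (z⁹)⁴ = z², (z⁹)⁵ = z¹¹, (z⁹)⁶ = z³, (z⁹)⁷ = z¹², (z⁹)⁸ = z⁴, (z⁹)⁹ = z¹³, (z⁹)¹⁰ = z⁵, (z⁹)¹¹ = z¹⁴, (z⁹)¹² = z⁶, (z⁹)¹³ = z¹⁵, (z⁹)¹⁴ = z⁷, (z⁹)¹⁵ = z¹⁶, (z⁹)¹⁶ = z⁸, (z⁹)¹⁷ = e.
The smallest positive k with (z⁹)ᵏ = e is 17.

Answer: 17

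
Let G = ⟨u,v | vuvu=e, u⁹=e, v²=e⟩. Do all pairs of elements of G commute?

u·v = uv but v·u = u⁸v, so u·v ≠ v·u and G is not abelian.

Answer: No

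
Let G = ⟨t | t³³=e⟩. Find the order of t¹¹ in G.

Compute successive powers until reaching e:
  (t¹¹)¹ = t¹¹, (t¹¹)² = t²², (t¹¹)³ = e.
The smallest positive k with (t¹¹)ᵏ = e is 3.

Answer: 3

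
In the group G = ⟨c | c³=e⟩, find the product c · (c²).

Compute c · (c²) by multiplying left to right and reducing via the relations at each step:
  c · c² = e

Answer: e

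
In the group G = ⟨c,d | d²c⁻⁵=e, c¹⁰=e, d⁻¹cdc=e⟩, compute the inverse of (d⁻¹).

The order of (d⁻¹) is 4 (smallest k with (d⁻¹)ᵏ = e), so (d⁻¹)⁻¹ = (d⁻¹)³ = d.
Check: (d⁻¹) · d → (d⁻¹) · d = e, giving e as required.

Answer: d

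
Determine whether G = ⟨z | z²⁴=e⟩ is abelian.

G has a single generator, so G is cyclic and hence abelian.

Answer: Yes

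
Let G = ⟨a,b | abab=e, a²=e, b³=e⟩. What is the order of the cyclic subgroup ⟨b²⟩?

|⟨b²⟩| equals the order of b². Compute successive powers until reaching e:
  (b²)¹ = b², (b²)² = b, (b²)³ = e.
The smallest positive k with (b²)ᵏ = e is 3, so |⟨b²⟩| = 3.

Answer: 3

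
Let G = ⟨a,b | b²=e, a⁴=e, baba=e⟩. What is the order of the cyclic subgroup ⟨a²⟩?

|⟨a²⟩| equals the order of a². Compute successive powers until reaching e:
  (a²)¹ = a², (a²)² = e.
The smallest positive k with (a²)ᵏ = e is 2, so |⟨a²⟩| = 2.

Answer: 2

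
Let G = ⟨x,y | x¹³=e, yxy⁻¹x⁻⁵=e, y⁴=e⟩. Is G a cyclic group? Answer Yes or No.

Every cyclic group is abelian. But x·y = xy while y·x = x⁵y, so x·y ≠ y·x and G is not abelian. Hence G is not cyclic.

Answer: No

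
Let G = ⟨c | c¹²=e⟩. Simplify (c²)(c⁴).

Compute (c²) · (c⁴) by multiplying left to right and reducing via the relations at each step:
  (c²) · c⁴ = c⁶

Answer: c⁶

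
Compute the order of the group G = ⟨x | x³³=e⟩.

G is generated by a single element, so G is cyclic. The relator gives x³³ = e and no smaller power is forced to be e, so the 33 powers {e, x, x², x³, x⁴, x⁵, x⁶, x⁷, x⁸, x⁹, x²², x²³, x²¹, x²⁰, x²⁴, x²⁵, x²⁶, x²⁷, x²⁸, x²⁹, x³², x³¹, x³⁰, x¹², x¹³, x¹¹, x¹⁰, x¹⁴, x¹⁵, x¹⁶, x¹⁷, x¹⁸, x¹⁹} are distinct. Hence |G| = 33.

Answer: 33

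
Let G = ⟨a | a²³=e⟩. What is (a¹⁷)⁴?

Compute successive powers of (a¹⁷), reducing at each step:
  (a¹⁷)²: (a¹⁷) · a¹⁷ = a¹¹
  (a¹⁷)³: (a¹¹) · a¹⁷ = a⁵
  (a¹⁷)⁴: (a⁵) · a¹⁷ = a²²

Answer: a²²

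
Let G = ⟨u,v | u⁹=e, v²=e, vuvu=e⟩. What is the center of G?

An element z ∈ Z(G) iff z commutes with every generator.
For example e is central: e·u = u = u·e; e·v = v = v·e.
Whereas u ∉ Z(G) since u·v = uv ≠ u⁸v = v·u.
Checking each of the 18 elements this way gives Z(G) = {e}, of order 1.

Answer: {e}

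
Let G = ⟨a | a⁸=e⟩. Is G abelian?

G has a single generator, so G is cyclic and hence abelian.

Answer: Yes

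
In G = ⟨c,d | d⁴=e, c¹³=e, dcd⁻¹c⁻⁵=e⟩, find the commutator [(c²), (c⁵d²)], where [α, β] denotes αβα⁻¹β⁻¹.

[(c²), (c⁵d²)] = (c²)·(c⁵d²)·(c²)⁻¹·(c⁵d²)⁻¹.
  (c²) · (c⁵d²) = c⁷d²
  (c⁷d²) · (c¹¹) = c⁹d²
  (c⁹d²) · (c⁵d²) = c⁴

Answer: c⁴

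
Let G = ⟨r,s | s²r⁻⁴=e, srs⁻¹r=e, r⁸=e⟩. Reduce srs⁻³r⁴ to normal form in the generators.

Multiply left to right, reducing at each step:
  s · r = r³s⁻¹
  (r³s⁻¹) · s⁻³ = r³
  (r³) · r⁴ = r⁷

Answer: r⁷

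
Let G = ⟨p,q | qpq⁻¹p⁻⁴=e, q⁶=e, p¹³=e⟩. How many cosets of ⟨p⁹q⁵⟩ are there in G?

First find ord(p⁹q⁵) by computing successive powers:
  (p⁹q⁵)¹ = p⁹q⁵, (p⁹q⁵)² = p⁸q⁴, (p⁹q⁵)³ = p¹¹q³, (p⁹q⁵)⁴ = p²q², (p⁹q⁵)⁵ = p³q, (p⁹q⁵)⁶ = e.
So |⟨p⁹q⁵⟩| = ord(p⁹q⁵) = 6. With |G| = 78, by Lagrange [G : ⟨p⁹q⁵⟩] = 78/6 = 13.

Answer: 13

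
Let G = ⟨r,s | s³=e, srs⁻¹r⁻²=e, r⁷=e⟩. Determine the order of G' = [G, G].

G' = [G, G] is generated by all commutators. The generator-pair commutators are: [r, s] = r⁶.
The subgroup they normally generate is {e, r, r², r³, r⁴, r⁵, r⁶}, of order 7.
Check: |G/G'| = 21/7 = 3 is the order of the abelianisation.

Answer: 7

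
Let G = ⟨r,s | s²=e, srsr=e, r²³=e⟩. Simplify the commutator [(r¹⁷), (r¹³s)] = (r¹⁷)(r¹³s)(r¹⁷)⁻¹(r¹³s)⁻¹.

[(r¹⁷), (r¹³s)] = (r¹⁷)·(r¹³s)·(r¹⁷)⁻¹·(r¹³s)⁻¹.
  (r¹⁷) · (r¹³s) = r⁷s
  (r⁷s) · (r⁶) = rs
  (rs) · (r¹³s) = r¹¹

Answer: r¹¹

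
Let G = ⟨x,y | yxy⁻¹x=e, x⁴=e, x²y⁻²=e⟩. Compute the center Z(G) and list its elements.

An element z ∈ Z(G) iff z commutes with every generator.
For example x² is central: (x²)·x = x³ = x·(x²); (x²)·y = y⁻¹ = y·(x²).
Whereas x ∉ Z(G) since x·y = xy ≠ xy⁻¹ = y·x.
Checking each of the 8 elements this way gives Z(G) = {e, x²}, of order 2.

Answer: {e, x²}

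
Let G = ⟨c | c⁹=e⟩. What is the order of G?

G is generated by a single element, so G is cyclic. The relator gives c⁹ = e and no smaller power is forced to be e, so the 9 powers {c, e, c², c³, c⁴, c⁵, c⁶, c⁷, c⁸} are distinct. Hence |G| = 9.

Answer: 9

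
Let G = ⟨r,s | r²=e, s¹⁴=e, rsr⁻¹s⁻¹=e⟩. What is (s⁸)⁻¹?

The order of (s⁸) is 7 (smallest k with (s⁸)ᵏ = e), so (s⁸)⁻¹ = (s⁸)⁶ = s⁶.
Check: (s⁸) · (s⁶) → (s⁸) · s⁶ = e, giving e as required.

Answer: s⁶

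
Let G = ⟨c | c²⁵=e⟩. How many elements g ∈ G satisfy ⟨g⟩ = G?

G is cyclic of order 25. An element generates G iff its order is 25, and a cyclic group of order 25 has exactly φ(25) = 20 such elements.

Answer: 20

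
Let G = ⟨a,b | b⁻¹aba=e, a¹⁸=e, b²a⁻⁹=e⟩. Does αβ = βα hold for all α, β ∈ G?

a·b = ab but b·a = a⁸b⁻¹, so a·b ≠ b·a and G is not abelian.

Answer: No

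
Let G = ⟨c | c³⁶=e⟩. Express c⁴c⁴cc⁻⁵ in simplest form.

Multiply left to right, reducing at each step:
  (c⁴) · c⁴ = c⁸
  (c⁸) · c = c⁹
  (c⁹) · c⁻⁵ = c⁴

Answer: c⁴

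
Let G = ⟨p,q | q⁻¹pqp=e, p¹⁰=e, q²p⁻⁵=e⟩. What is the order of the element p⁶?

Compute successive powers until reaching e:
  (p⁶)¹ = p⁶, (p⁶)² = p², (p⁶)³ = p⁸, (p⁶)⁴ = p⁴, (p⁶)⁵ = e.
The smallest positive k with (p⁶)ᵏ = e is 5.

Answer: 5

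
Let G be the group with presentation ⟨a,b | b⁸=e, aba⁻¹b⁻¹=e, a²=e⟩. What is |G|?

Enumerate words in the generators, reducing via the relations: the distinct elements are
  {a, b, e, ab, b², b³, b⁴, b⁵, b⁶, b⁷, ab², ab³, ab⁴, ab⁵, ab⁶, ab⁷}.
No further products give new elements, so |G| = 16.

Answer: 16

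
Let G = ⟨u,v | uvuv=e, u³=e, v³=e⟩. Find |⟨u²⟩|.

|⟨u²⟩| equals the order of u². Compute successive powers until reaching e:
  (u²)¹ = u², (u²)² = u, (u²)³ = e.
The smallest positive k with (u²)ᵏ = e is 3, so |⟨u²⟩| = 3.

Answer: 3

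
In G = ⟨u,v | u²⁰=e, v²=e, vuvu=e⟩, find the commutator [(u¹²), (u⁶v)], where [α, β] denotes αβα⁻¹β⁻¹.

[(u¹²), (u⁶v)] = (u¹²)·(u⁶v)·(u¹²)⁻¹·(u⁶v)⁻¹.
  (u¹²) · (u⁶v) = u¹⁸v
  (u¹⁸v) · (u⁸) = u¹⁰v
  (u¹⁰v) · (u⁶v) = u⁴

Answer: u⁴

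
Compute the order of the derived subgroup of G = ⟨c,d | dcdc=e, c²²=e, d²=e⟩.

G' = [G, G] is generated by all commutators. The generator-pair commutators are: [c, d] = c².
The subgroup they normally generate is {e, c², c⁴, c⁶, c⁸, c¹⁰, c¹², c¹⁴, c¹⁶, c¹⁸, c²⁰}, of order 11.
Check: |G/G'| = 44/11 = 4 is the order of the abelianisation.

Answer: 11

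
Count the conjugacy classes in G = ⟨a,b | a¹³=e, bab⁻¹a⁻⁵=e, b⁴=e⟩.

The conjugacy classes (representative and size) are:
  [e] (size 1), [a] (size 4), [a²] (size 4), [a⁹] (size 4), [a¹²b] (size 13), [a⁴b²] (size 13), [a¹²b³] (size 13).
Class equation: 1 + 4 + 4 + 4 + 13 + 13 + 13 = 52 = |G|. So G has 7 conjugacy classes.

Answer: 7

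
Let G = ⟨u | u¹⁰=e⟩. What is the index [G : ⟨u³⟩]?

First find ord(u³) by computing successive powers:
  (u³)¹ = u³, (u³)² = u⁶, (u³)³ = u⁹, (u³)⁴ = u², (u³)⁵ = u⁵, (u³)⁶ = u⁸, (u³)⁷ = u, (u³)⁸ = u⁴, (u³)⁹ = u⁷, (u³)¹⁰ = e.
So |⟨u³⟩| = ord(u³) = 10. With |G| = 10, by Lagrange [G : ⟨u³⟩] = 10/10 = 1.

Answer: 1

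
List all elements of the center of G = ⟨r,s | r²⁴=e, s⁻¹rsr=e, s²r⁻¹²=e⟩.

An element z ∈ Z(G) iff z commutes with every generator.
For example r¹² is central: (r¹²)·r = r¹³ = r·(r¹²); (r¹²)·s = s⁻¹ = s·(r¹²).
Whereas r ∉ Z(G) since r·s = rs ≠ r¹¹s⁻¹ = s·r.
Checking each of the 48 elements this way gives Z(G) = {e, r¹²}, of order 2.

Answer: {e, r¹²}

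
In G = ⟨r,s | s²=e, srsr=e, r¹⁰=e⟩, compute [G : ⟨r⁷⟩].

First find ord(r⁷) by computing successive powers:
  (r⁷)¹ = r⁷, (r⁷)² = r⁴, (r⁷)³ = r, (r⁷)⁴ = r⁸, (r⁷)⁵ = r⁵, (r⁷)⁶ = r², (r⁷)⁷ = r⁹, (r⁷)⁸ = r⁶, (r⁷)⁹ = r³, (r⁷)¹⁰ = e.
So |⟨r⁷⟩| = ord(r⁷) = 10. With |G| = 20, by Lagrange [G : ⟨r⁷⟩] = 20/10 = 2.

Answer: 2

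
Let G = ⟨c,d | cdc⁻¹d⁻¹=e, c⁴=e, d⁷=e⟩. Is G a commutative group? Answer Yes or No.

Each pair of generators commutes: c·d = cd = d·c. Since the generators pairwise commute, every element of G commutes with every other, so G is abelian.

Answer: Yes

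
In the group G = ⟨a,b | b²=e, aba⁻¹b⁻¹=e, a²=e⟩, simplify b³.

Compute successive powers of b, reducing at each step:
  b²: b · b = e
  b³: e · b = b

Answer: b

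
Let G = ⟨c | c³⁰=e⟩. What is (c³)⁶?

Compute successive powers of (c³), reducing at each step:
  (c³)²: (c³) · c³ = c⁶
  (c³)³: (c⁶) · c³ = c⁹
  (c³)⁴: (c⁹) · c³ = c¹²
  (c³)⁵: (c¹²) · c³ = c¹⁵
  (c³)⁶: (c¹⁵) · c³ = c¹⁸

Answer: c¹⁸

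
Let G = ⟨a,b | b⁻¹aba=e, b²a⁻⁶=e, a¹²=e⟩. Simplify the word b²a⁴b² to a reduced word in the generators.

Multiply left to right, reducing at each step:
  (a⁶) · a⁴ = a¹⁰
  (a¹⁰) · b² = a⁴

Answer: a⁴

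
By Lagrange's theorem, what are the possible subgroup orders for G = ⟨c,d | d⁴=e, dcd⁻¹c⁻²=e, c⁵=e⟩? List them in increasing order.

|G| = 20 = 2² · 5. By Lagrange's theorem the order of any subgroup divides 20; the divisors of 20 are 1, 2, 4, 5, 10, 20.

Answer: 1, 2, 4, 5, 10, 20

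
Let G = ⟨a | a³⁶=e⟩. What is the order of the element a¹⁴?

Compute successive powers until reaching e:
  (a¹⁴)¹ = a¹⁴, (a¹⁴)² = a²⁸, (a¹⁴)³ = a⁶, (a¹⁴)⁴ = a²⁰, (a¹⁴)⁵ = a³⁴, (a¹⁴)⁶ = a¹², (a¹⁴)⁷ = a²⁶, (a¹⁴)⁸ = a⁴, (a¹⁴)⁹ = a¹⁸, (a¹⁴)¹⁰ = a³², (a¹⁴)¹¹ = a¹⁰, (a¹⁴)¹² = a²⁴, (a¹⁴)¹³ = a², (a¹⁴)¹⁴ = a¹⁶, (a¹⁴)¹⁵ = a³⁰, (a¹⁴)¹⁶ = a⁸, (a¹⁴)¹⁷ = a²², (a¹⁴)¹⁸ = e.
The smallest positive k with (a¹⁴)ᵏ = e is 18.

Answer: 18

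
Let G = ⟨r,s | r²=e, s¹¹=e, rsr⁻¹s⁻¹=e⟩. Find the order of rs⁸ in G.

Compute successive powers until reaching e:
  (rs⁸)¹ = rs⁸, (rs⁸)² = s⁵, (rs⁸)³ = rs², (rs⁸)⁴ = s¹⁰, (rs⁸)⁵ = rs⁷, (rs⁸)⁶ = s⁴, (rs⁸)⁷ = rs, (rs⁸)⁸ = s⁹, (rs⁸)⁹ = rs⁶, (rs⁸)¹⁰ = s³, (rs⁸)¹¹ = r, (rs⁸)¹² = s⁸, (rs⁸)¹³ = rs⁵, (rs⁸)¹⁴ = s², (rs⁸)¹⁵ = rs¹⁰, (rs⁸)¹⁶ = s⁷, (rs⁸)¹⁷ = rs⁴, (rs⁸)¹⁸ = s, (rs⁸)¹⁹ = rs⁹, (rs⁸)²⁰ = s⁶, (rs⁸)²¹ = rs³, (rs⁸)²² = e.
The smallest positive k with (rs⁸)ᵏ = e is 22.

Answer: 22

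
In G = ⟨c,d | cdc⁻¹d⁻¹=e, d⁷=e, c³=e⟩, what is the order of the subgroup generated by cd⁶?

|⟨cd⁶⟩| equals the order of cd⁶. Compute successive powers until reaching e:
  (cd⁶)¹ = cd⁶, (cd⁶)² = c²d⁵, (cd⁶)³ = d⁴, (cd⁶)⁴ = cd³, (cd⁶)⁵ = c²d², (cd⁶)⁶ = d, (cd⁶)⁷ = c, (cd⁶)⁸ = c²d⁶, (cd⁶)⁹ = d⁵, (cd⁶)¹⁰ = cd⁴, (cd⁶)¹¹ = c²d³, (cd⁶)¹² = d², (cd⁶)¹³ = cd, (cd⁶)¹⁴ = c², (cd⁶)¹⁵ = d⁶, (cd⁶)¹⁶ = cd⁵, (cd⁶)¹⁷ = c²d⁴, (cd⁶)¹⁸ = d³, (cd⁶)¹⁹ = cd², (cd⁶)²⁰ = c²d, (cd⁶)²¹ = e.
The smallest positive k with (cd⁶)ᵏ = e is 21, so |⟨cd⁶⟩| = 21.

Answer: 21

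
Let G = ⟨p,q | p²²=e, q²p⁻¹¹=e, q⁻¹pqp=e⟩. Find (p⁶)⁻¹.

The order of (p⁶) is 11 (smallest k with (p⁶)ᵏ = e), so (p⁶)⁻¹ = (p⁶)¹⁰ = p¹⁶.
Check: (p⁶) · (p¹⁶) → (p⁶) · p¹⁶ = e, giving e as required.

Answer: p¹⁶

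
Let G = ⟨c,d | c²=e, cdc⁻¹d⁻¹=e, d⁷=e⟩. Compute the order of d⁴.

Compute successive powers until reaching e:
  (d⁴)¹ = d⁴, (d⁴)² = d, (d⁴)³ = d⁵, (d⁴)⁴ = d², (d⁴)⁵ = d⁶, (d⁴)⁶ = d³, (d⁴)⁷ = e.
The smallest positive k with (d⁴)ᵏ = e is 7.

Answer: 7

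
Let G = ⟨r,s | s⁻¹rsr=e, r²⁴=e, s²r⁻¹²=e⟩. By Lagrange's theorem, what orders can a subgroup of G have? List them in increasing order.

|G| = 48 = 2⁴ · 3. By Lagrange's theorem the order of any subgroup divides 48; the divisors of 48 are 1, 2, 3, 4, 6, 8, 12, 16, 24, 48.

Answer: 1, 2, 3, 4, 6, 8, 12, 16, 24, 48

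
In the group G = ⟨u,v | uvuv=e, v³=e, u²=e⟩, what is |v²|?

Compute successive powers until reaching e:
  (v²)¹ = v², (v²)² = v, (v²)³ = e.
The smallest positive k with (v²)ᵏ = e is 3.

Answer: 3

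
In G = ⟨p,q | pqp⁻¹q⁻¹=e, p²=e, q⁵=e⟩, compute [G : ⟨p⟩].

First find ord(p) by computing successive powers:
  p¹ = p, p² = e.
So |⟨p⟩| = ord(p) = 2. With |G| = 10, by Lagrange [G : ⟨p⟩] = 10/2 = 5.

Answer: 5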